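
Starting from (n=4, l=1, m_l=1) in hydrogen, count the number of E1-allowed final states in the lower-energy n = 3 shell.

4

E1 requires Δl = ±1, so l_f ∈ {0, 2}; with 0 ≤ l_f ≤ n_f−1 = 2, the allowed l_f values are {0, 2}.
For l_f = 0: m_f ∈ {m_i−1, m_i, m_i+1} ∩ [−0, 0] = {0} → 1 state.
For l_f = 2: m_f ∈ {m_i−1, m_i, m_i+1} ∩ [−2, 2] = {0, 1, 2} → 3 states.
Total: 4.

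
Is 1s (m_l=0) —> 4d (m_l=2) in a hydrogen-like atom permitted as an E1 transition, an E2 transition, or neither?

Δl = 2 − 0 = +2; l_i + l_f = 2.
Δm_l = +2.
E1 (Δl = ±1, |Δm_l| ≤ 1): not satisfied.
E2 (Δl = 0,±2, l_i+l_f ≥ 2, |Δm_l| ≤ 2): satisfied.

E2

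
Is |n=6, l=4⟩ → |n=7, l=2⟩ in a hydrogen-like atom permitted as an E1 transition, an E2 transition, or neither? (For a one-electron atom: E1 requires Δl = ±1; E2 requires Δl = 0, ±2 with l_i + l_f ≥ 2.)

Δl = 2 − 4 = -2; l_i + l_f = 6.
E1 (Δl = ±1): not satisfied.
E2 (Δl = 0,±2, l_i+l_f ≥ 2): satisfied.

E2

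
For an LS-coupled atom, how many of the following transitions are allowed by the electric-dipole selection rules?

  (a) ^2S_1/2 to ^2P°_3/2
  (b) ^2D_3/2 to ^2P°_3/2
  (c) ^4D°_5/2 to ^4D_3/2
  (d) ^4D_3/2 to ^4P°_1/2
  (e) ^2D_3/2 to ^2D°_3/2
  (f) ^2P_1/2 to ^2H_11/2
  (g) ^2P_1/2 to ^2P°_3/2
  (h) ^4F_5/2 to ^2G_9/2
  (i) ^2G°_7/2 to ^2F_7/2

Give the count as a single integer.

7

(a) allowed
(b) allowed
(c) allowed
(d) allowed
(e) allowed
(f) forbidden (parity, ΔL, ΔJ fail)
(g) allowed
(h) forbidden (parity, ΔS, ΔJ fail)
(i) allowed
Total allowed: 7 of 9.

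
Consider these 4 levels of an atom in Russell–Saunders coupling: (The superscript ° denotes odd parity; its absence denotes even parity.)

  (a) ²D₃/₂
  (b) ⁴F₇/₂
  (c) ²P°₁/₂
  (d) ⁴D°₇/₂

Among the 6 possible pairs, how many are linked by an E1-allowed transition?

(a)–(b): forbidden (parity, ΔS, ΔJ).
(a)–(c): allowed.
(a)–(d): forbidden (ΔS, ΔJ).
(b)–(c): forbidden (ΔS, ΔL, ΔJ).
(b)–(d): allowed.
(c)–(d): forbidden (parity, ΔS, ΔJ).
Allowed pairs: 2 of 6.

2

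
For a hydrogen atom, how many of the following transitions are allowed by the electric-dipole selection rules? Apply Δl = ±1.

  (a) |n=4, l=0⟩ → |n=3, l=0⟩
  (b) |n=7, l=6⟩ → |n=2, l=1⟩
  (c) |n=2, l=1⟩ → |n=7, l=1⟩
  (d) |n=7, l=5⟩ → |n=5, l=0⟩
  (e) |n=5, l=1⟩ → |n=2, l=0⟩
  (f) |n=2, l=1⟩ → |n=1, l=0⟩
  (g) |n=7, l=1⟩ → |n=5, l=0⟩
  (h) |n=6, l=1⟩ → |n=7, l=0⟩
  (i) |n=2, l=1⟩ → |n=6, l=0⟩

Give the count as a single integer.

(a) forbidden — Δl = +0 (E1 requires Δl = ±1)
(b) forbidden — Δl = -5 (E1 requires Δl = ±1)
(c) forbidden — Δl = +0 (E1 requires Δl = ±1)
(d) forbidden — Δl = -5 (E1 requires Δl = ±1)
(e) allowed
(f) allowed
(g) allowed
(h) allowed
(i) allowed
Total allowed: 5 of 9.

5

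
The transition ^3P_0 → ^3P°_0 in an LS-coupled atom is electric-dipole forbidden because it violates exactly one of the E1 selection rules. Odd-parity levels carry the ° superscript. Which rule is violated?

Parity must change: even → odd — ok.
ΔS = 0: S: 1 → 1 — ok.
ΔL = 0, ±1 (not L=0↔0): L: 1 → 1, ΔL = +0 — ok.
ΔJ = 0, ±1 (not J=0↔0): J: 0 → 0, ΔJ = +0 — fails.

the J=0 ↔ J=0 exclusion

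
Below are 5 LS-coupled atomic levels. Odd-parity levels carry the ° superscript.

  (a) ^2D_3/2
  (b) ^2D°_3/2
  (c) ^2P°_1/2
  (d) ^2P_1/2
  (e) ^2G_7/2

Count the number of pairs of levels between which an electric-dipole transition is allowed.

4

(a)–(b): allowed.
(a)–(c): allowed.
(a)–(d): forbidden (parity).
(a)–(e): forbidden (parity, ΔL, ΔJ).
(b)–(c): forbidden (parity).
(b)–(d): allowed.
(b)–(e): forbidden (ΔL, ΔJ).
(c)–(d): allowed.
(c)–(e): forbidden (ΔL, ΔJ).
(d)–(e): forbidden (parity, ΔL, ΔJ).
Allowed pairs: 4 of 10.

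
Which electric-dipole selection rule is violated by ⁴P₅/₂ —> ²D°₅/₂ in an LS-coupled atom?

the ΔS = 0 rule

Reading off the term symbols: S 3/2→1/2, L 1→2, J 5/2→5/2, parity even→odd.
ΔJ = 0, ±1 (not J=0↔0): J: 5/2 → 5/2, ΔJ = +0 — ✓.
Parity must change: even → odd — ✓.
ΔL = 0, ±1 (not L=0↔0): L: 1 → 2, ΔL = +1 — ✓.
ΔS = 0: S: 3/2 → 1/2 — ✗.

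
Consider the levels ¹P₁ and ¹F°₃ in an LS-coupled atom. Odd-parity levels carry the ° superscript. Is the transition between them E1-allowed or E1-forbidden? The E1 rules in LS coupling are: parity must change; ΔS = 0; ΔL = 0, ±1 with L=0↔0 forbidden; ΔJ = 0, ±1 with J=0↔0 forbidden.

Parity must change: even → odd — satisfied.
ΔS = 0: S: 0 → 0 — satisfied.
ΔL = 0, ±1 (not L=0↔0): L: 1 → 3, ΔL = +2 — violated.
ΔJ = 0, ±1 (not J=0↔0): J: 1 → 3, ΔJ = +2 — violated.
Rule(s) violated: ΔL, ΔJ.

forbidden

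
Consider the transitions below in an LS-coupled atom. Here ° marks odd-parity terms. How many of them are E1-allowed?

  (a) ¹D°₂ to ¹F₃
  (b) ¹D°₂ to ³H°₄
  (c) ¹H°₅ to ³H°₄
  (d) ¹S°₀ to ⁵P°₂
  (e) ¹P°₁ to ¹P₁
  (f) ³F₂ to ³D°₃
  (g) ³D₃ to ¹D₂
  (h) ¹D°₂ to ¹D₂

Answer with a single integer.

(a) allowed
(b) forbidden (parity, ΔS, ΔL, ΔJ fail)
(c) forbidden (parity, ΔS fail)
(d) forbidden (parity, ΔS, ΔJ fail)
(e) allowed
(f) allowed
(g) forbidden (parity, ΔS fail)
(h) allowed
Total allowed: 4 of 8.

4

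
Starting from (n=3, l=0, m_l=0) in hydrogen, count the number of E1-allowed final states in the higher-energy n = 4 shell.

E1 requires Δl = ±1, so l_f ∈ {-1, 1}; with 0 ≤ l_f ≤ n_f−1 = 3, the allowed l_f values are {1}.
For l_f = 1: m_f ∈ {m_i−1, m_i, m_i+1} ∩ [−1, 1] = {-1, 0, 1} → 3 states.
Total: 3.

3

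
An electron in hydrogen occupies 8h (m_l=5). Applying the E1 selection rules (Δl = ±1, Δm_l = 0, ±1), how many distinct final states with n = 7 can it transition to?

E1 requires Δl = ±1, so l_f ∈ {4, 6}; with 0 ≤ l_f ≤ n_f−1 = 6, the allowed l_f values are {4, 6}.
For l_f = 4: m_f ∈ {m_i−1, m_i, m_i+1} ∩ [−4, 4] = {4} → 1 state.
For l_f = 6: m_f ∈ {m_i−1, m_i, m_i+1} ∩ [−6, 6] = {4, 5, 6} → 3 states.
Total: 4.

4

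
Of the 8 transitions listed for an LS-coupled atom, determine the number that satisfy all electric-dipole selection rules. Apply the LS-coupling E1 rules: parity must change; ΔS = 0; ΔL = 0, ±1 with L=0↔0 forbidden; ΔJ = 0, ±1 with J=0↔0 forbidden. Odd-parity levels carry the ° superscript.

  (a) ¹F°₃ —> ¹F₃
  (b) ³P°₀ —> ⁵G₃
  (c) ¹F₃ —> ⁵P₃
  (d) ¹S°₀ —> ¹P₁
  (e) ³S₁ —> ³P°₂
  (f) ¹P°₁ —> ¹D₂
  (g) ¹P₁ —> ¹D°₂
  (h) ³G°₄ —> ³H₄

(a) allowed
(b) forbidden (ΔS, ΔL, ΔJ fail)
(c) forbidden (parity, ΔS, ΔL fail)
(d) allowed
(e) allowed
(f) allowed
(g) allowed
(h) allowed
Total allowed: 6 of 8.

6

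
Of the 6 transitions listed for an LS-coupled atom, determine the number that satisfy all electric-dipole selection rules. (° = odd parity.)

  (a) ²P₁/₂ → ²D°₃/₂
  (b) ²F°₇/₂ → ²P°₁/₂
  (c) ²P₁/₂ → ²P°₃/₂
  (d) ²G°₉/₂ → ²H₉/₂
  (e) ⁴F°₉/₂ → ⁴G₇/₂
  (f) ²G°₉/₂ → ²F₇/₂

(a) allowed
(b) forbidden (parity, ΔL, ΔJ fail)
(c) allowed
(d) allowed
(e) allowed
(f) allowed
Total allowed: 5 of 6.

5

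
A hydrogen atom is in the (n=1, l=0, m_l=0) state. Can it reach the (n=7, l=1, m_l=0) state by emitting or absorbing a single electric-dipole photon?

Initial l = 0, final l = 1, so Δl = +1. E1 requires Δl = ±1: ok.
m_l: 0 → 0 (Δm_l = +0). |Δm_l| ≤ 1 ok.
All E1 selection rules are satisfied.

allowed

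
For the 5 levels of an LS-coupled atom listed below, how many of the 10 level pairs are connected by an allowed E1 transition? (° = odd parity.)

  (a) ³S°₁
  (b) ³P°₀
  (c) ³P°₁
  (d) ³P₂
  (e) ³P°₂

3

(a)–(b): forbidden (parity).
(a)–(c): forbidden (parity).
(a)–(d): allowed.
(a)–(e): forbidden (parity).
(b)–(c): forbidden (parity).
(b)–(d): forbidden (ΔJ).
(b)–(e): forbidden (parity, ΔJ).
(c)–(d): allowed.
(c)–(e): forbidden (parity).
(d)–(e): allowed.
Allowed pairs: 3 of 10.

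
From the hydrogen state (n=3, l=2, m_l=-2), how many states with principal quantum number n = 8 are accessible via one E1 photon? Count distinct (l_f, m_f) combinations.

E1 requires Δl = ±1, so l_f ∈ {1, 3}; with 0 ≤ l_f ≤ n_f−1 = 7, the allowed l_f values are {1, 3}.
For l_f = 1: m_f ∈ {m_i−1, m_i, m_i+1} ∩ [−1, 1] = {-1} → 1 state.
For l_f = 3: m_f ∈ {m_i−1, m_i, m_i+1} ∩ [−3, 3] = {-3, -2, -1} → 3 states.
Total: 4.

4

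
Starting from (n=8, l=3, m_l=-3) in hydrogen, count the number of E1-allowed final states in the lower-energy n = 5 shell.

4

E1 requires Δl = ±1, so l_f ∈ {2, 4}; with 0 ≤ l_f ≤ n_f−1 = 4, the allowed l_f values are {2, 4}.
For l_f = 2: m_f ∈ {m_i−1, m_i, m_i+1} ∩ [−2, 2] = {-2} → 1 state.
For l_f = 4: m_f ∈ {m_i−1, m_i, m_i+1} ∩ [−4, 4] = {-4, -3, -2} → 3 states.
Total: 4.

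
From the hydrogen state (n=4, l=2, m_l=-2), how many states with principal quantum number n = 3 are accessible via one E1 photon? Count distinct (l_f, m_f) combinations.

E1 requires Δl = ±1, so l_f ∈ {1, 3}; with 0 ≤ l_f ≤ n_f−1 = 2, the allowed l_f values are {1}.
For l_f = 1: m_f ∈ {m_i−1, m_i, m_i+1} ∩ [−1, 1] = {-1} → 1 state.
Total: 1.

1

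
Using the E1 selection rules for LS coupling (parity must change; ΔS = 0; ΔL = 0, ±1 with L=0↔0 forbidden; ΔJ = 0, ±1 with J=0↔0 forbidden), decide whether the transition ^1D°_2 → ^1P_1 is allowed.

Initial level: S=0, L=2, J=2, parity odd. Final level: S=0, L=1, J=1, parity even.
ΔL = 0, ±1 (not L=0↔0): L: 2 → 1, ΔL = -1 — ✓.
Parity must change: odd → even — ✓.
ΔJ = 0, ±1 (not J=0↔0): J: 2 → 1, ΔJ = -1 — ✓.
ΔS = 0: S: 0 → 0 — ✓.
All four E1 rules are satisfied.

allowed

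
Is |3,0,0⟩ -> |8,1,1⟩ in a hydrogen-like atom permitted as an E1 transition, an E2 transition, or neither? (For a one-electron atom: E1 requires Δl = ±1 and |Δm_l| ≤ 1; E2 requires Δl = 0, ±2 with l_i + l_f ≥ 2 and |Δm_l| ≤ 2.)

E1

Δl = 1 − 0 = +1; l_i + l_f = 1.
Δm_l = +1.
E1 (Δl = ±1, |Δm_l| ≤ 1): satisfied.
E2 (Δl = 0,±2, l_i+l_f ≥ 2, |Δm_l| ≤ 2): not satisfied.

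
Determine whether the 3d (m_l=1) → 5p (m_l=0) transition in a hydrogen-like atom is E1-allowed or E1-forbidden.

allowed

l: 2 → 1 (Δl = -1). Δl = ±1 ✓.
m_l: 1 → 0 (Δm_l = -1). |Δm_l| ≤ 1 ✓.
All E1 selection rules are satisfied.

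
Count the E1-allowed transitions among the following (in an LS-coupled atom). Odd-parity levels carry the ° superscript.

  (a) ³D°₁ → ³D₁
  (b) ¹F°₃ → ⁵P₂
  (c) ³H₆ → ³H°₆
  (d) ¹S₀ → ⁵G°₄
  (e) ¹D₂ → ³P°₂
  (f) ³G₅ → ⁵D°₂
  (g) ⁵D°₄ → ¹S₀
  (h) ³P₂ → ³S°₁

(a) allowed
(b) forbidden (ΔS, ΔL fail)
(c) allowed
(d) forbidden (ΔS, ΔL, ΔJ fail)
(e) forbidden (ΔS fails)
(f) forbidden (ΔS, ΔL, ΔJ fail)
(g) forbidden (ΔS, ΔL, ΔJ fail)
(h) allowed
Total allowed: 3 of 8.

3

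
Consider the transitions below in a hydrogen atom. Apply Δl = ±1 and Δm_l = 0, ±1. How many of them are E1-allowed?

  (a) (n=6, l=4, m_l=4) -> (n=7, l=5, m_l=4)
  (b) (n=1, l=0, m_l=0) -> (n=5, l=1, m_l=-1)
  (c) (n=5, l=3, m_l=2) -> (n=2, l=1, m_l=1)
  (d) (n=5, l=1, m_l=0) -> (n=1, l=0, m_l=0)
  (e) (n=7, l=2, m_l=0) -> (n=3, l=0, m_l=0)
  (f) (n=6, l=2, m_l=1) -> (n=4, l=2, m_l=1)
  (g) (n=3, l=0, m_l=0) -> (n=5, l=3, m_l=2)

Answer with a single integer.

(a) allowed
(b) allowed
(c) forbidden — Δl = -2 (E1 requires Δl = ±1)
(d) allowed
(e) forbidden — Δl = -2 (E1 requires Δl = ±1)
(f) forbidden — Δl = +0 (E1 requires Δl = ±1)
(g) forbidden — Δl = +3 (E1 requires Δl = ±1); Δm_l = +2 (E1 requires Δm_l = 0, ±1)
Total allowed: 3 of 7.

3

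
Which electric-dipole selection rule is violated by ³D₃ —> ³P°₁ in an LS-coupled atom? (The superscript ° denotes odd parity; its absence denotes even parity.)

Reading off the term symbols: S 1→1, L 2→1, J 3→1, parity even→odd.
Parity must change: even → odd — satisfied.
ΔS = 0: S: 1 → 1 — satisfied.
ΔL = 0, ±1 (not L=0↔0): L: 2 → 1, ΔL = -1 — satisfied.
ΔJ = 0, ±1 (not J=0↔0): J: 3 → 1, ΔJ = -2 — violated.

the ΔJ = 0, ±1 rule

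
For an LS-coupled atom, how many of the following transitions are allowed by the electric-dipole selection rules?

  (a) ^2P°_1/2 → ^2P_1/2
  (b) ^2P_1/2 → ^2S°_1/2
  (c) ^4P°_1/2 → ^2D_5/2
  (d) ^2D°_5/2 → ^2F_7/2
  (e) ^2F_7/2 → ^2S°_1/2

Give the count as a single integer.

3

(a) allowed
(b) allowed
(c) forbidden (ΔS, ΔJ fail)
(d) allowed
(e) forbidden (ΔL, ΔJ fail)
Total allowed: 3 of 5.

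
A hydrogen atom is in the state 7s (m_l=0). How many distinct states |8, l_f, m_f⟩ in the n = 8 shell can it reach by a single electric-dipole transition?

3

E1 requires Δl = ±1, so l_f ∈ {-1, 1}; with 0 ≤ l_f ≤ n_f−1 = 7, the allowed l_f values are {1}.
For l_f = 1: m_f ∈ {m_i−1, m_i, m_i+1} ∩ [−1, 1] = {-1, 0, 1} → 3 states.
Total: 3.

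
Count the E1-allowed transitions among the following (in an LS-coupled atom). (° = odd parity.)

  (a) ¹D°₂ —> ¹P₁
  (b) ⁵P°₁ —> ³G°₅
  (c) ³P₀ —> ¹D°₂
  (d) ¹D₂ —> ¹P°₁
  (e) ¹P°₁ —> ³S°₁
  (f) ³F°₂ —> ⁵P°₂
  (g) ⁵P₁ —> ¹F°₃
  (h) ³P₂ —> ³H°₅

2

(a) allowed
(b) forbidden (parity, ΔS, ΔL, ΔJ fail)
(c) forbidden (ΔS, ΔJ fail)
(d) allowed
(e) forbidden (parity, ΔS fail)
(f) forbidden (parity, ΔS, ΔL fail)
(g) forbidden (ΔS, ΔL, ΔJ fail)
(h) forbidden (ΔL, ΔJ fail)
Total allowed: 2 of 8.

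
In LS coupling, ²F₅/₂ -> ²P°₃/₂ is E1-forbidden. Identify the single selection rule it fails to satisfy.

the ΔL = 0, ±1 rule

Reading off the term symbols: S 1/2→1/2, L 3→1, J 5/2→3/2, parity even→odd.
ΔL = 0, ±1 (not L=0↔0): L: 3 → 1, ΔL = -2 — fails.
ΔJ = 0, ±1 (not J=0↔0): J: 5/2 → 3/2, ΔJ = -1 — passes.
Parity must change: even → odd — passes.
ΔS = 0: S: 1/2 → 1/2 — passes.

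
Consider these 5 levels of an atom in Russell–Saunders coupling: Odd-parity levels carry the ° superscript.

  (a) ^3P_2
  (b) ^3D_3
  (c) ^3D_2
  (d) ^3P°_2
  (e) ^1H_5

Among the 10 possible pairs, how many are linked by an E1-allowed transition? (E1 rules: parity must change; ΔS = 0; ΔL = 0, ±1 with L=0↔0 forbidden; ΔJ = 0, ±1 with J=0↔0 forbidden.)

3

(a)–(b): forbidden (parity).
(a)–(c): forbidden (parity).
(a)–(d): allowed.
(a)–(e): forbidden (parity, ΔS, ΔL, ΔJ).
(b)–(c): forbidden (parity).
(b)–(d): allowed.
(b)–(e): forbidden (parity, ΔS, ΔL, ΔJ).
(c)–(d): allowed.
(c)–(e): forbidden (parity, ΔS, ΔL, ΔJ).
(d)–(e): forbidden (ΔS, ΔL, ΔJ).
Allowed pairs: 3 of 10.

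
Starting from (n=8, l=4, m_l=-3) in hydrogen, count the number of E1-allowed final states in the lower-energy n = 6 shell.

5

E1 requires Δl = ±1, so l_f ∈ {3, 5}; with 0 ≤ l_f ≤ n_f−1 = 5, the allowed l_f values are {3, 5}.
For l_f = 3: m_f ∈ {m_i−1, m_i, m_i+1} ∩ [−3, 3] = {-3, -2} → 2 states.
For l_f = 5: m_f ∈ {m_i−1, m_i, m_i+1} ∩ [−5, 5] = {-4, -3, -2} → 3 states.
Total: 5.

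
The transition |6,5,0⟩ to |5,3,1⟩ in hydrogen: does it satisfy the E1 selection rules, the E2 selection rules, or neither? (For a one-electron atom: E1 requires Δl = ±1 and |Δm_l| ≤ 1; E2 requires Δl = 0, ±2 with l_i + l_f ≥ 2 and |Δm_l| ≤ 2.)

Δl = 3 − 5 = -2; l_i + l_f = 8.
Δm_l = +1.
E1 (Δl = ±1, |Δm_l| ≤ 1): not satisfied.
E2 (Δl = 0,±2, l_i+l_f ≥ 2, |Δm_l| ≤ 2): satisfied.

E2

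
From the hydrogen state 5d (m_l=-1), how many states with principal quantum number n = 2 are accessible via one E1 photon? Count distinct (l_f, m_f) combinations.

E1 requires Δl = ±1, so l_f ∈ {1, 3}; with 0 ≤ l_f ≤ n_f−1 = 1, the allowed l_f values are {1}.
For l_f = 1: m_f ∈ {m_i−1, m_i, m_i+1} ∩ [−1, 1] = {-1, 0} → 2 states.
Total: 2.

2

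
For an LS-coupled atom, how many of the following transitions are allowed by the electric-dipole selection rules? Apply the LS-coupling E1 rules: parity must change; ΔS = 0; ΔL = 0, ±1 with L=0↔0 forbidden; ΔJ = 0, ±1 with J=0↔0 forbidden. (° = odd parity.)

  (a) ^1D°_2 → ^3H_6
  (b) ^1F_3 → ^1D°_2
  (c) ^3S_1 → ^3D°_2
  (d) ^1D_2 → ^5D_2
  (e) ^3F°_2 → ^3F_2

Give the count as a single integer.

(a) forbidden (ΔS, ΔL, ΔJ fail)
(b) allowed
(c) forbidden (ΔL fails)
(d) forbidden (parity, ΔS fail)
(e) allowed
Total allowed: 2 of 5.

2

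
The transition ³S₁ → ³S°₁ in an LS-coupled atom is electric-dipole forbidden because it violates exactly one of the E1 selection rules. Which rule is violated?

the L=0 ↔ L=0 exclusion

Initial level: S=1, L=0, J=1, parity even. Final level: S=1, L=0, J=1, parity odd.
Parity must change: even → odd — passes.
ΔS = 0: S: 1 → 1 — passes.
ΔL = 0, ±1 (not L=0↔0): L: 0 → 0, ΔL = +0 — fails.
ΔJ = 0, ±1 (not J=0↔0): J: 1 → 1, ΔJ = +0 — passes.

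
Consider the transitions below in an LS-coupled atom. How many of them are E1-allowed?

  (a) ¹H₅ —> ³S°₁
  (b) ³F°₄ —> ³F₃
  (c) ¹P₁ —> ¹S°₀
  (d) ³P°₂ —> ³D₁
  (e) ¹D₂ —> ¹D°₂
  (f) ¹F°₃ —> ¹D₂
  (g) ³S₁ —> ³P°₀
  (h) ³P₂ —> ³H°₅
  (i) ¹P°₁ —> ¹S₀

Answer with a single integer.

7

(a) forbidden (ΔS, ΔL, ΔJ fail)
(b) allowed
(c) allowed
(d) allowed
(e) allowed
(f) allowed
(g) allowed
(h) forbidden (ΔL, ΔJ fail)
(i) allowed
Total allowed: 7 of 9.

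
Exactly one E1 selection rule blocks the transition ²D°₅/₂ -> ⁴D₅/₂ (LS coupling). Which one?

Parity must change: odd → even — ok.
ΔJ = 0, ±1 (not J=0↔0): J: 5/2 → 5/2, ΔJ = +0 — ok.
ΔS = 0: S: 1/2 → 3/2 — fails.
ΔL = 0, ±1 (not L=0↔0): L: 2 → 2, ΔL = +0 — ok.

the ΔS = 0 rule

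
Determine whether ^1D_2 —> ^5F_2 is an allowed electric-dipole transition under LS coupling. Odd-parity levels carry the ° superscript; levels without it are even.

forbidden

Parity must change: even → even — fails.
ΔS = 0: S: 0 → 2 — fails.
ΔL = 0, ±1 (not L=0↔0): L: 2 → 3, ΔL = +1 — ok.
ΔJ = 0, ±1 (not J=0↔0): J: 2 → 2, ΔJ = +0 — ok.
Rule(s) violated: parity, ΔS.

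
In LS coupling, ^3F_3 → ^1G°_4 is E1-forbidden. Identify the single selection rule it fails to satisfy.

the ΔS = 0 rule

Initial level: S=1, L=3, J=3, parity even. Final level: S=0, L=4, J=4, parity odd.
Parity must change: even → odd — ok.
ΔL = 0, ±1 (not L=0↔0): L: 3 → 4, ΔL = +1 — ok.
ΔS = 0: S: 1 → 0 — fails.
ΔJ = 0, ±1 (not J=0↔0): J: 3 → 4, ΔJ = +1 — ok.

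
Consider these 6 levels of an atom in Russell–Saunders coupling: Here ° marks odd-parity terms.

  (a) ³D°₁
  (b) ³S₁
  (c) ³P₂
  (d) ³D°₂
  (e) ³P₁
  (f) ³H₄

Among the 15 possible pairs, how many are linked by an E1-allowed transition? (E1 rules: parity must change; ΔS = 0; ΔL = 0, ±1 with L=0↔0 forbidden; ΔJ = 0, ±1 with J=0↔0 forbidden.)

(a)–(b): forbidden (ΔL).
(a)–(c): allowed.
(a)–(d): forbidden (parity).
(a)–(e): allowed.
(a)–(f): forbidden (ΔL, ΔJ).
(b)–(c): forbidden (parity).
(b)–(d): forbidden (ΔL).
(b)–(e): forbidden (parity).
(b)–(f): forbidden (parity, ΔL, ΔJ).
(c)–(d): allowed.
(c)–(e): forbidden (parity).
(c)–(f): forbidden (parity, ΔL, ΔJ).
(d)–(e): allowed.
(d)–(f): forbidden (ΔL, ΔJ).
(e)–(f): forbidden (parity, ΔL, ΔJ).
Allowed pairs: 4 of 15.

4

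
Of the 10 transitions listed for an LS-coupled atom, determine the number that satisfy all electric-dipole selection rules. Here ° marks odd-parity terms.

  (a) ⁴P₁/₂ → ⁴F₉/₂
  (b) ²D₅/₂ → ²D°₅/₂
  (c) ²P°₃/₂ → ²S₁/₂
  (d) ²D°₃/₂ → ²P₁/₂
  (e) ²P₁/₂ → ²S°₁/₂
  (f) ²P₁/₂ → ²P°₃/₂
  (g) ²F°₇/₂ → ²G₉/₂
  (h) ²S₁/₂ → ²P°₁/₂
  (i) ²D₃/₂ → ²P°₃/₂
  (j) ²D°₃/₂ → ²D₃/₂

9

(a) forbidden (parity, ΔL, ΔJ fail)
(b) allowed
(c) allowed
(d) allowed
(e) allowed
(f) allowed
(g) allowed
(h) allowed
(i) allowed
(j) allowed
Total allowed: 9 of 10.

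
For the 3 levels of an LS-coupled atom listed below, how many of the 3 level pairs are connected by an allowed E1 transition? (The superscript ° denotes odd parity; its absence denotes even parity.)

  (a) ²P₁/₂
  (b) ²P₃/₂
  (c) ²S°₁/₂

2

(a)–(b): forbidden (parity).
(a)–(c): allowed.
(b)–(c): allowed.
Allowed pairs: 2 of 3.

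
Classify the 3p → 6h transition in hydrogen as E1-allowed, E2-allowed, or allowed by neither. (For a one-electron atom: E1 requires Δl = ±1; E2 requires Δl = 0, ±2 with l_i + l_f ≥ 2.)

Δl = 5 − 1 = +4; l_i + l_f = 6.
E1 (Δl = ±1): not satisfied.
E2 (Δl = 0,±2, l_i+l_f ≥ 2): not satisfied.

neither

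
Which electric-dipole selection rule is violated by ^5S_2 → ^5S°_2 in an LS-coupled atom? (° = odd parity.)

Parity must change: even → odd — ✓.
ΔS = 0: S: 2 → 2 — ✓.
ΔL = 0, ±1 (not L=0↔0): L: 0 → 0, ΔL = +0 — ✗.
ΔJ = 0, ±1 (not J=0↔0): J: 2 → 2, ΔJ = +0 — ✓.

the L=0 ↔ L=0 exclusion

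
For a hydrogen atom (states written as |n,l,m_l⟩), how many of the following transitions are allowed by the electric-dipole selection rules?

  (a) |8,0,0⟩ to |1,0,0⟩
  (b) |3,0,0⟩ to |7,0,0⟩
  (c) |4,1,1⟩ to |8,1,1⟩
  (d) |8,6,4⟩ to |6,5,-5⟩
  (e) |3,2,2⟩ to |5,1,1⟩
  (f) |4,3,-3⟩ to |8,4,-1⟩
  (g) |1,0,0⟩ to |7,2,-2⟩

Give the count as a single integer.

1

(a) forbidden — Δl = +0 (E1 requires Δl = ±1)
(b) forbidden — Δl = +0 (E1 requires Δl = ±1)
(c) forbidden — Δl = +0 (E1 requires Δl = ±1)
(d) forbidden — Δm_l = -9 (E1 requires Δm_l = 0, ±1)
(e) allowed
(f) forbidden — Δm_l = +2 (E1 requires Δm_l = 0, ±1)
(g) forbidden — Δl = +2 (E1 requires Δl = ±1); Δm_l = -2 (E1 requires Δm_l = 0, ±1)
Total allowed: 1 of 7.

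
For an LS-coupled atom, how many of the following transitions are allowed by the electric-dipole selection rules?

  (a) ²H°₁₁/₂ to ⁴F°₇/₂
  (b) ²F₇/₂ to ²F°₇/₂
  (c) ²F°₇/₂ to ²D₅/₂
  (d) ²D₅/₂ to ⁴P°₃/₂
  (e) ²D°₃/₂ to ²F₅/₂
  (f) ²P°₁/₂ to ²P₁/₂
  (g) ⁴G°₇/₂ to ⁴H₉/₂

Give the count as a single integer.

5

(a) forbidden (parity, ΔS, ΔL, ΔJ fail)
(b) allowed
(c) allowed
(d) forbidden (ΔS fails)
(e) allowed
(f) allowed
(g) allowed
Total allowed: 5 of 7.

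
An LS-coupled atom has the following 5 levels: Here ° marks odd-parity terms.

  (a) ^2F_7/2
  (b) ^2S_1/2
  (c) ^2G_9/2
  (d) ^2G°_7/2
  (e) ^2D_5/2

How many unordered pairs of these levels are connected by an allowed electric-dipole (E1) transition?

2

(a)–(b): forbidden (parity, ΔL, ΔJ).
(a)–(c): forbidden (parity).
(a)–(d): allowed.
(a)–(e): forbidden (parity).
(b)–(c): forbidden (parity, ΔL, ΔJ).
(b)–(d): forbidden (ΔL, ΔJ).
(b)–(e): forbidden (parity, ΔL, ΔJ).
(c)–(d): allowed.
(c)–(e): forbidden (parity, ΔL, ΔJ).
(d)–(e): forbidden (ΔL).
Allowed pairs: 2 of 10.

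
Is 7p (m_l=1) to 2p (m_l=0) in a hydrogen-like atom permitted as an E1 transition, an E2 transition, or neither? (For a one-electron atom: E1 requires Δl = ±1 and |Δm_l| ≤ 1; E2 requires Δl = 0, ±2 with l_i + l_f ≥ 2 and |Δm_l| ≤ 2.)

Δl = 1 − 1 = +0; l_i + l_f = 2.
Δm_l = -1.
E1 (Δl = ±1, |Δm_l| ≤ 1): not satisfied.
E2 (Δl = 0,±2, l_i+l_f ≥ 2, |Δm_l| ≤ 2): satisfied.

E2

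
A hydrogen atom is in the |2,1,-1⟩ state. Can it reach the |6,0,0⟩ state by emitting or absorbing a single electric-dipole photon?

allowed

Δl = 0 − 1 = -1; the E1 rule Δl = ±1 is ok.
m_l: -1 → 0 (Δm_l = +1). |Δm_l| ≤ 1 ok.
All E1 selection rules are satisfied.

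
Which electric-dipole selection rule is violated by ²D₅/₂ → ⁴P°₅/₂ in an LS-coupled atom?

the ΔS = 0 rule

ΔL = 0, ±1 (not L=0↔0): L: 2 → 1, ΔL = -1 — ✓.
ΔJ = 0, ±1 (not J=0↔0): J: 5/2 → 5/2, ΔJ = +0 — ✓.
Parity must change: even → odd — ✓.
ΔS = 0: S: 1/2 → 3/2 — ✗.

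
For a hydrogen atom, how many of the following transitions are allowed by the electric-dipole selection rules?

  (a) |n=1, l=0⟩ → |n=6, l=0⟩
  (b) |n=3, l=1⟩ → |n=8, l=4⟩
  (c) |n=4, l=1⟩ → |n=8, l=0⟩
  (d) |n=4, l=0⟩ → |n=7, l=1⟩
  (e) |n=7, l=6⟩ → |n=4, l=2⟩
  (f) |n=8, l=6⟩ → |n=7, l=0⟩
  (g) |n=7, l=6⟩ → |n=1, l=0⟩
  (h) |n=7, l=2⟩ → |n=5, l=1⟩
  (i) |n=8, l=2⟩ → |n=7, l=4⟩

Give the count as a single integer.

3

(a) forbidden — Δl = +0 (E1 requires Δl = ±1)
(b) forbidden — Δl = +3 (E1 requires Δl = ±1)
(c) allowed
(d) allowed
(e) forbidden — Δl = -4 (E1 requires Δl = ±1)
(f) forbidden — Δl = -6 (E1 requires Δl = ±1)
(g) forbidden — Δl = -6 (E1 requires Δl = ±1)
(h) allowed
(i) forbidden — Δl = +2 (E1 requires Δl = ±1)
Total allowed: 3 of 9.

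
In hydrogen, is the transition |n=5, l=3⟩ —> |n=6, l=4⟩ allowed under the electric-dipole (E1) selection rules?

Initial l = 3, final l = 4, so Δl = +1. E1 requires Δl = ±1: ✓.
All E1 selection rules are satisfied.

allowed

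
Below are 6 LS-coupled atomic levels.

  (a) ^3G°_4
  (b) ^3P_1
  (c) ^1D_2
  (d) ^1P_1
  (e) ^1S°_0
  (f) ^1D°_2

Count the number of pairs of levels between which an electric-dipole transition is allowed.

(a)–(b): forbidden (ΔL, ΔJ).
(a)–(c): forbidden (ΔS, ΔL, ΔJ).
(a)–(d): forbidden (ΔS, ΔL, ΔJ).
(a)–(e): forbidden (parity, ΔS, ΔL, ΔJ).
(a)–(f): forbidden (parity, ΔS, ΔL, ΔJ).
(b)–(c): forbidden (parity, ΔS).
(b)–(d): forbidden (parity, ΔS).
(b)–(e): forbidden (ΔS).
(b)–(f): forbidden (ΔS).
(c)–(d): forbidden (parity).
(c)–(e): forbidden (ΔL, ΔJ).
(c)–(f): allowed.
(d)–(e): allowed.
(d)–(f): allowed.
(e)–(f): forbidden (parity, ΔL, ΔJ).
Allowed pairs: 3 of 15.

3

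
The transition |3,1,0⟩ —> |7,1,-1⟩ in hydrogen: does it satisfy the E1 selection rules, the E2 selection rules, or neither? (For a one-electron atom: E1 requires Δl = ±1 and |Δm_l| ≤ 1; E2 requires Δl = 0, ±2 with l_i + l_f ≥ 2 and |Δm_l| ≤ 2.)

E2

Δl = 1 − 1 = +0; l_i + l_f = 2.
Δm_l = -1.
E1 (Δl = ±1, |Δm_l| ≤ 1): not satisfied.
E2 (Δl = 0,±2, l_i+l_f ≥ 2, |Δm_l| ≤ 2): satisfied.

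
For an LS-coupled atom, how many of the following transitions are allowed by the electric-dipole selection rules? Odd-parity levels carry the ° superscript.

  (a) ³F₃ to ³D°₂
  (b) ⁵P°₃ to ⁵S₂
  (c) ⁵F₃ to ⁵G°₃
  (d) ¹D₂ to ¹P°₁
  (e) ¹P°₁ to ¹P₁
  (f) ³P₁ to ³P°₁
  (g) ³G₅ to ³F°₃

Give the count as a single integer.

(a) allowed
(b) allowed
(c) allowed
(d) allowed
(e) allowed
(f) allowed
(g) forbidden (ΔJ fails)
Total allowed: 6 of 7.

6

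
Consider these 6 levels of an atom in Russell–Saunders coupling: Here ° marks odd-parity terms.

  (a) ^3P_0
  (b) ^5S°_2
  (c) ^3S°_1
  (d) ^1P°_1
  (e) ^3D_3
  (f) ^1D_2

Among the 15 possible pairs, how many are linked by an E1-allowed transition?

2

(a)–(b): forbidden (ΔS, ΔJ).
(a)–(c): allowed.
(a)–(d): forbidden (ΔS).
(a)–(e): forbidden (parity, ΔJ).
(a)–(f): forbidden (parity, ΔS, ΔJ).
(b)–(c): forbidden (parity, ΔS, ΔL).
(b)–(d): forbidden (parity, ΔS).
(b)–(e): forbidden (ΔS, ΔL).
(b)–(f): forbidden (ΔS, ΔL).
(c)–(d): forbidden (parity, ΔS).
(c)–(e): forbidden (ΔL, ΔJ).
(c)–(f): forbidden (ΔS, ΔL).
(d)–(e): forbidden (ΔS, ΔJ).
(d)–(f): allowed.
(e)–(f): forbidden (parity, ΔS).
Allowed pairs: 2 of 15.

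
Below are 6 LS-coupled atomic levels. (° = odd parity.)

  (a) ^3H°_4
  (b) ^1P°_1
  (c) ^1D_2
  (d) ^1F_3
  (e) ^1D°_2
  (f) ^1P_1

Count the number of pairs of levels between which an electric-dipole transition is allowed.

(a)–(b): forbidden (parity, ΔS, ΔL, ΔJ).
(a)–(c): forbidden (ΔS, ΔL, ΔJ).
(a)–(d): forbidden (ΔS, ΔL).
(a)–(e): forbidden (parity, ΔS, ΔL, ΔJ).
(a)–(f): forbidden (ΔS, ΔL, ΔJ).
(b)–(c): allowed.
(b)–(d): forbidden (ΔL, ΔJ).
(b)–(e): forbidden (parity).
(b)–(f): allowed.
(c)–(d): forbidden (parity).
(c)–(e): allowed.
(c)–(f): forbidden (parity).
(d)–(e): allowed.
(d)–(f): forbidden (parity, ΔL, ΔJ).
(e)–(f): allowed.
Allowed pairs: 5 of 15.

5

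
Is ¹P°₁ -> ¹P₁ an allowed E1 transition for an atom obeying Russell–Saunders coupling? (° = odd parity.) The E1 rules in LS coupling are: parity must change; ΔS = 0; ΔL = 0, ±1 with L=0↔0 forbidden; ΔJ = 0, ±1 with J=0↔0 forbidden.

Parity must change: odd → even — satisfied.
ΔS = 0: S: 0 → 0 — satisfied.
ΔL = 0, ±1 (not L=0↔0): L: 1 → 1, ΔL = +0 — satisfied.
ΔJ = 0, ±1 (not J=0↔0): J: 1 → 1, ΔJ = +0 — satisfied.
All four E1 rules are satisfied.

allowed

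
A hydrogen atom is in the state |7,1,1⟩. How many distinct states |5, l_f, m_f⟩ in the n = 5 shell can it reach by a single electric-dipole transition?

4

E1 requires Δl = ±1, so l_f ∈ {0, 2}; with 0 ≤ l_f ≤ n_f−1 = 4, the allowed l_f values are {0, 2}.
For l_f = 0: m_f ∈ {m_i−1, m_i, m_i+1} ∩ [−0, 0] = {0} → 1 state.
For l_f = 2: m_f ∈ {m_i−1, m_i, m_i+1} ∩ [−2, 2] = {0, 1, 2} → 3 states.
Total: 4.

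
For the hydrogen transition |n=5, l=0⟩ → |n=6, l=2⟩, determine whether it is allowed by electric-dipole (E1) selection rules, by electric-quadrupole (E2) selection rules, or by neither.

E2

Δl = 2 − 0 = +2; l_i + l_f = 2.
E1 (Δl = ±1): not satisfied.
E2 (Δl = 0,±2, l_i+l_f ≥ 2): satisfied.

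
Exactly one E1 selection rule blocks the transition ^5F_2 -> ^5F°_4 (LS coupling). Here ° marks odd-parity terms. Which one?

Reading off the term symbols: S 2→2, L 3→3, J 2→4, parity even→odd.
Parity must change: even → odd — ok.
ΔL = 0, ±1 (not L=0↔0): L: 3 → 3, ΔL = +0 — ok.
ΔS = 0: S: 2 → 2 — ok.
ΔJ = 0, ±1 (not J=0↔0): J: 2 → 4, ΔJ = +2 — fails.

the ΔJ = 0, ±1 rule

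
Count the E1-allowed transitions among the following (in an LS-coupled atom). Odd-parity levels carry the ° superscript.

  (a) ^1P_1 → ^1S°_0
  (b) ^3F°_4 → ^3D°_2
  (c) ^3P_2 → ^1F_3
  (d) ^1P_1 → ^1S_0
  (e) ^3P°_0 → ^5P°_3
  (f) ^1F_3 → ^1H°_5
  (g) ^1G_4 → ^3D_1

1

(a) allowed
(b) forbidden (parity, ΔJ fail)
(c) forbidden (parity, ΔS, ΔL fail)
(d) forbidden (parity fails)
(e) forbidden (parity, ΔS, ΔJ fail)
(f) forbidden (ΔL, ΔJ fail)
(g) forbidden (parity, ΔS, ΔL, ΔJ fail)
Total allowed: 1 of 7.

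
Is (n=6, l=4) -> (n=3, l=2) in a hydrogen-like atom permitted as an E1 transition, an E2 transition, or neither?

Δl = 2 − 4 = -2; l_i + l_f = 6.
E1 (Δl = ±1): not satisfied.
E2 (Δl = 0,±2, l_i+l_f ≥ 2): satisfied.

E2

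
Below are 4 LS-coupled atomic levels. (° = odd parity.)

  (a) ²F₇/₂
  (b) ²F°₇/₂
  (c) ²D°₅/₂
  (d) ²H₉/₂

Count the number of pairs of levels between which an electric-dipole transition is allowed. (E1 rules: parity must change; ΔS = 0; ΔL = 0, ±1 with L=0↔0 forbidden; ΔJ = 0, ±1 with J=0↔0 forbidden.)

2

(a)–(b): allowed.
(a)–(c): allowed.
(a)–(d): forbidden (parity, ΔL).
(b)–(c): forbidden (parity).
(b)–(d): forbidden (ΔL).
(c)–(d): forbidden (ΔL, ΔJ).
Allowed pairs: 2 of 6.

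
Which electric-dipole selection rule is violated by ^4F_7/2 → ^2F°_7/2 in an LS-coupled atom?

the ΔS = 0 rule

ΔS = 0: S: 3/2 → 1/2 — ✗.
ΔL = 0, ±1 (not L=0↔0): L: 3 → 3, ΔL = +0 — ✓.
ΔJ = 0, ±1 (not J=0↔0): J: 7/2 → 7/2, ΔJ = +0 — ✓.
Parity must change: even → odd — ✓.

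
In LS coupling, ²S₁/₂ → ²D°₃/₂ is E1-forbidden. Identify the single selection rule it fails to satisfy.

Parity must change: even → odd — ok.
ΔS = 0: S: 1/2 → 1/2 — ok.
ΔL = 0, ±1 (not L=0↔0): L: 0 → 2, ΔL = +2 — fails.
ΔJ = 0, ±1 (not J=0↔0): J: 1/2 → 3/2, ΔJ = +1 — ok.

the ΔL = 0, ±1 rule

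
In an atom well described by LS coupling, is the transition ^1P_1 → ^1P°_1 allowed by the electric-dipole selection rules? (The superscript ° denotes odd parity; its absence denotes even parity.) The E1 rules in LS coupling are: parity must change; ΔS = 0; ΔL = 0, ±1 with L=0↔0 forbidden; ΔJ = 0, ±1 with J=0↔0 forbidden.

allowed

Reading off the term symbols: S 0→0, L 1→1, J 1→1, parity even→odd.
Parity must change: even → odd — ✓.
ΔS = 0: S: 0 → 0 — ✓.
ΔL = 0, ±1 (not L=0↔0): L: 1 → 1, ΔL = +0 — ✓.
ΔJ = 0, ±1 (not J=0↔0): J: 1 → 1, ΔJ = +0 — ✓.
All four E1 rules are satisfied.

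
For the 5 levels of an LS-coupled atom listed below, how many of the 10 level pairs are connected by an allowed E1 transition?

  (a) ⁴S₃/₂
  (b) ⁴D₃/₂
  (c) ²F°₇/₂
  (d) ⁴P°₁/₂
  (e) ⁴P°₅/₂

(a)–(b): forbidden (parity, ΔL).
(a)–(c): forbidden (ΔS, ΔL, ΔJ).
(a)–(d): allowed.
(a)–(e): allowed.
(b)–(c): forbidden (ΔS, ΔJ).
(b)–(d): allowed.
(b)–(e): allowed.
(c)–(d): forbidden (parity, ΔS, ΔL, ΔJ).
(c)–(e): forbidden (parity, ΔS, ΔL).
(d)–(e): forbidden (parity, ΔJ).
Allowed pairs: 4 of 10.

4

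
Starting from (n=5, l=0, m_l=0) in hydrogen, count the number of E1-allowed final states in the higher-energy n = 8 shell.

E1 requires Δl = ±1, so l_f ∈ {-1, 1}; with 0 ≤ l_f ≤ n_f−1 = 7, the allowed l_f values are {1}.
For l_f = 1: m_f ∈ {m_i−1, m_i, m_i+1} ∩ [−1, 1] = {-1, 0, 1} → 3 states.
Total: 3.

3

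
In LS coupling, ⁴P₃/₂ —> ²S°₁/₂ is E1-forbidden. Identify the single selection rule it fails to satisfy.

Initial level: S=3/2, L=1, J=3/2, parity even. Final level: S=1/2, L=0, J=1/2, parity odd.
Parity must change: even → odd — ✓.
ΔS = 0: S: 3/2 → 1/2 — ✗.
ΔL = 0, ±1 (not L=0↔0): L: 1 → 0, ΔL = -1 — ✓.
ΔJ = 0, ±1 (not J=0↔0): J: 3/2 → 1/2, ΔJ = -1 — ✓.

the ΔS = 0 rule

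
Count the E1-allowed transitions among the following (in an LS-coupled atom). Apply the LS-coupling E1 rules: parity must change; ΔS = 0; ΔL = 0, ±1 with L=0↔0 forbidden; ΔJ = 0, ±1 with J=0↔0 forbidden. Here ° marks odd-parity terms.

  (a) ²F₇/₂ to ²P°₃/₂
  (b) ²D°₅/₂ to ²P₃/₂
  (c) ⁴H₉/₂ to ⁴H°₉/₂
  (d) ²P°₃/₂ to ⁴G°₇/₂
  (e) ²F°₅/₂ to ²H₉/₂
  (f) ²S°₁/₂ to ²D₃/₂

(a) forbidden (ΔL, ΔJ fail)
(b) allowed
(c) allowed
(d) forbidden (parity, ΔS, ΔL, ΔJ fail)
(e) forbidden (ΔL, ΔJ fail)
(f) forbidden (ΔL fails)
Total allowed: 2 of 6.

2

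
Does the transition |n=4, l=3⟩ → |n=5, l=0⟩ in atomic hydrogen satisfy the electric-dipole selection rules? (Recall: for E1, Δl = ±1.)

forbidden

l: 3 → 0 (Δl = -3). Δl = ±1 ✗.
The transition is electric-dipole forbidden.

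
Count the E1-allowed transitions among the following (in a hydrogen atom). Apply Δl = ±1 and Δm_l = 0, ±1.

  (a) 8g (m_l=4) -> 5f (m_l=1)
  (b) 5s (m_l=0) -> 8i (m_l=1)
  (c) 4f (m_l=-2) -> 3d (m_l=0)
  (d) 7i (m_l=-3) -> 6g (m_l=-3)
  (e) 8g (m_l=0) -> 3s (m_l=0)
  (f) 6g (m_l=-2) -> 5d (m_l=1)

(a) forbidden — Δm_l = -3 (E1 requires Δm_l = 0, ±1)
(b) forbidden — Δl = +6 (E1 requires Δl = ±1)
(c) forbidden — Δm_l = +2 (E1 requires Δm_l = 0, ±1)
(d) forbidden — Δl = -2 (E1 requires Δl = ±1)
(e) forbidden — Δl = -4 (E1 requires Δl = ±1)
(f) forbidden — Δl = -2 (E1 requires Δl = ±1); Δm_l = +3 (E1 requires Δm_l = 0, ±1)
Total allowed: 0 of 6.

0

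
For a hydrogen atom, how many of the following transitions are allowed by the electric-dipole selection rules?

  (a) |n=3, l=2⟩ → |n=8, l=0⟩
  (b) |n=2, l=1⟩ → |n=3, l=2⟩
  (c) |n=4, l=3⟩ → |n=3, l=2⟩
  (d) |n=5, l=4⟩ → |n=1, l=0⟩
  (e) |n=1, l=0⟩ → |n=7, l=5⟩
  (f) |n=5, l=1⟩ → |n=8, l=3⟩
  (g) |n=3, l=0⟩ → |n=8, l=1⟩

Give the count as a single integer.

3

(a) forbidden — Δl = -2 (E1 requires Δl = ±1)
(b) allowed
(c) allowed
(d) forbidden — Δl = -4 (E1 requires Δl = ±1)
(e) forbidden — Δl = +5 (E1 requires Δl = ±1)
(f) forbidden — Δl = +2 (E1 requires Δl = ±1)
(g) allowed
Total allowed: 3 of 7.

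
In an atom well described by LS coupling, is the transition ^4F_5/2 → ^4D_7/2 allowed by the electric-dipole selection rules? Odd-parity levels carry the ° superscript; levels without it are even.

Reading off the term symbols: S 3/2→3/2, L 3→2, J 5/2→7/2, parity even→even.
ΔS = 0: S: 3/2 → 3/2 — satisfied.
ΔJ = 0, ±1 (not J=0↔0): J: 5/2 → 7/2, ΔJ = +1 — satisfied.
ΔL = 0, ±1 (not L=0↔0): L: 3 → 2, ΔL = -1 — satisfied.
Parity must change: even → even — violated.
Rule(s) violated: parity.

forbidden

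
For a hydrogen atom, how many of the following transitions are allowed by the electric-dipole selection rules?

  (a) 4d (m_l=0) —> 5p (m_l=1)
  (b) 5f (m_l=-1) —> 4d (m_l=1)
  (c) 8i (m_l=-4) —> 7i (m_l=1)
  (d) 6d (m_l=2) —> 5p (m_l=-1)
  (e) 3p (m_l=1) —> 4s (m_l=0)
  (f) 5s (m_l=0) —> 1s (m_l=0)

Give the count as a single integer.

(a) allowed
(b) forbidden — Δm_l = +2 (E1 requires Δm_l = 0, ±1)
(c) forbidden — Δl = +0 (E1 requires Δl = ±1); Δm_l = +5 (E1 requires Δm_l = 0, ±1)
(d) forbidden — Δm_l = -3 (E1 requires Δm_l = 0, ±1)
(e) allowed
(f) forbidden — Δl = +0 (E1 requires Δl = ±1)
Total allowed: 2 of 6.

2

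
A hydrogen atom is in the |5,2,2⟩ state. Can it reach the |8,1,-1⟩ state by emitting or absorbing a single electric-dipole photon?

Initial l = 2, final l = 1, so Δl = -1. E1 requires Δl = ±1: ok.
m_l: 2 → -1 (Δm_l = -3). |Δm_l| ≤ 1 fails.
The transition is electric-dipole forbidden.

forbidden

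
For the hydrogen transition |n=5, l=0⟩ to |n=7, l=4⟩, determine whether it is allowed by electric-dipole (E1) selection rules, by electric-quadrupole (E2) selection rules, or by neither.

Δl = 4 − 0 = +4; l_i + l_f = 4.
E1 (Δl = ±1): not satisfied.
E2 (Δl = 0,±2, l_i+l_f ≥ 2): not satisfied.

neither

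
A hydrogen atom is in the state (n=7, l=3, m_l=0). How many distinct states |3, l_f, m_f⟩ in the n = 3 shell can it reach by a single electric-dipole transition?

E1 requires Δl = ±1, so l_f ∈ {2, 4}; with 0 ≤ l_f ≤ n_f−1 = 2, the allowed l_f values are {2}.
For l_f = 2: m_f ∈ {m_i−1, m_i, m_i+1} ∩ [−2, 2] = {-1, 0, 1} → 3 states.
Total: 3.

3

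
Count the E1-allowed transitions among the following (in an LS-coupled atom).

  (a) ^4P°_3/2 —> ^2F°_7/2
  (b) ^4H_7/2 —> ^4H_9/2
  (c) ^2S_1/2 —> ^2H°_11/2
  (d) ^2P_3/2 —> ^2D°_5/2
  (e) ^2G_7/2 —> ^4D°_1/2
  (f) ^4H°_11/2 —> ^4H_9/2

(a) forbidden (parity, ΔS, ΔL, ΔJ fail)
(b) forbidden (parity fails)
(c) forbidden (ΔL, ΔJ fail)
(d) allowed
(e) forbidden (ΔS, ΔL, ΔJ fail)
(f) allowed
Total allowed: 2 of 6.

2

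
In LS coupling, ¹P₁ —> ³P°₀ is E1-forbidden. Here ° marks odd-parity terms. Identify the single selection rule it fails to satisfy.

the ΔS = 0 rule

Reading off the term symbols: S 0→1, L 1→1, J 1→0, parity even→odd.
Parity must change: even → odd — ✓.
ΔS = 0: S: 0 → 1 — ✗.
ΔL = 0, ±1 (not L=0↔0): L: 1 → 1, ΔL = +0 — ✓.
ΔJ = 0, ±1 (not J=0↔0): J: 1 → 0, ΔJ = -1 — ✓.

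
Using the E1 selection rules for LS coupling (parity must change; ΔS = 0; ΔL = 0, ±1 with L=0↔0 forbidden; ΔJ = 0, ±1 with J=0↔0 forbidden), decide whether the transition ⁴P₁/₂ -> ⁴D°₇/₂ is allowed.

Initial level: S=3/2, L=1, J=1/2, parity even. Final level: S=3/2, L=2, J=7/2, parity odd.
ΔL = 0, ±1 (not L=0↔0): L: 1 → 2, ΔL = +1 — ✓.
ΔS = 0: S: 3/2 → 3/2 — ✓.
Parity must change: even → odd — ✓.
ΔJ = 0, ±1 (not J=0↔0): J: 1/2 → 7/2, ΔJ = +3 — ✗.
Rule(s) violated: ΔJ.

forbidden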